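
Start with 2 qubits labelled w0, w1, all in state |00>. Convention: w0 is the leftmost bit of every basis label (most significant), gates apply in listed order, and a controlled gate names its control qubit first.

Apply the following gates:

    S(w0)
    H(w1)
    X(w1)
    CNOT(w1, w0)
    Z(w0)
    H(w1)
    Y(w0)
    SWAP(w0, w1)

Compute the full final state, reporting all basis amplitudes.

The resulting statevector has amplitude I/2 on |00>, I/2 on |01>, -I/2 on |10>, I/2 on |11>.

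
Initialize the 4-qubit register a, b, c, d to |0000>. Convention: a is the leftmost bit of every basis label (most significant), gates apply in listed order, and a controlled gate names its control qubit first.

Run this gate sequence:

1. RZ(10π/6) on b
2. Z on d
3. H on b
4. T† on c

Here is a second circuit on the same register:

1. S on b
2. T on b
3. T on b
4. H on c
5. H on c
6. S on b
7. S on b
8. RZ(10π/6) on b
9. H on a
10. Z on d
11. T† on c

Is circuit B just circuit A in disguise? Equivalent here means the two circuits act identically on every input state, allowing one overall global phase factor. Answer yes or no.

No — the two circuits implement different unitaries, even allowing a global phase.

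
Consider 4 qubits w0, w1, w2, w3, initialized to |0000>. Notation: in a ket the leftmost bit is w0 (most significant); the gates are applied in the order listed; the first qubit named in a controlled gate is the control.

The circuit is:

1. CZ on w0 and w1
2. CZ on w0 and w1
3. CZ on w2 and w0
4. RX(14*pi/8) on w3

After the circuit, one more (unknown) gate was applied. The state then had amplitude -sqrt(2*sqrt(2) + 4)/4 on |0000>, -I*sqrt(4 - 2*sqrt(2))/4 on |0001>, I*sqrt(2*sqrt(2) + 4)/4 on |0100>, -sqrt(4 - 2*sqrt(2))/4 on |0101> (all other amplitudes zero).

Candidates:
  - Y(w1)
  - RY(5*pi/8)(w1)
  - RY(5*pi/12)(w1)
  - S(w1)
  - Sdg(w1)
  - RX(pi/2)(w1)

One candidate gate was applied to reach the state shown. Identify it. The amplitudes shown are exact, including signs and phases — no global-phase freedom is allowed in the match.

The applied gate was RX(pi/2)(w1). Key observation: the block from step 1 through step 2 cancels to the identity and can be dropped.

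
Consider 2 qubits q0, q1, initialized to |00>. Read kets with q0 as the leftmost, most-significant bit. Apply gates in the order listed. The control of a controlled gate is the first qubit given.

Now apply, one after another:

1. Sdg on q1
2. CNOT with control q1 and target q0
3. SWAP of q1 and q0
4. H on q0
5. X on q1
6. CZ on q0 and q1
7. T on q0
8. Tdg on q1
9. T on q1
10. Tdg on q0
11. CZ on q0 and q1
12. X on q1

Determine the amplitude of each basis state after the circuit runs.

The final amplitudes are sqrt(2)/2 on |00>, 0 on |01>, sqrt(2)/2 on |10>, 0 on |11>. Key observation: gates 5-12 undo each other exactly, leaving only the rest of the circuit to track.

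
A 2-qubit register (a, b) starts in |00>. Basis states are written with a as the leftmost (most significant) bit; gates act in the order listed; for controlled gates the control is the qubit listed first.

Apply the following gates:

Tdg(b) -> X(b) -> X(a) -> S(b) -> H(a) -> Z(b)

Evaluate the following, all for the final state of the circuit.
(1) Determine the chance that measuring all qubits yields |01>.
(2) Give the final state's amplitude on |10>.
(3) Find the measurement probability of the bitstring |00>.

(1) The probability of measuring |01> is 1/2.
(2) The final state's coefficient on |10> equals 0.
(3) The probability of measuring |00> is 0.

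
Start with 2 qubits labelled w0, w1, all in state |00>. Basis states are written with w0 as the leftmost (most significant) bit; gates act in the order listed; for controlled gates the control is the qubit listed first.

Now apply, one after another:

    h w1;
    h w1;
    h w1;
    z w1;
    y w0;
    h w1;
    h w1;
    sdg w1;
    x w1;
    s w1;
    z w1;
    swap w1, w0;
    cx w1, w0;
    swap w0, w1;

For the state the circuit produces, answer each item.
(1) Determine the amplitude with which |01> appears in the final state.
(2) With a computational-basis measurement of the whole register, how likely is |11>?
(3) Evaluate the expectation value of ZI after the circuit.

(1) |01> carries amplitude 0 in the final state.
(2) A full measurement returns |11> with probability 1/2.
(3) The expectation value of ZI is -1.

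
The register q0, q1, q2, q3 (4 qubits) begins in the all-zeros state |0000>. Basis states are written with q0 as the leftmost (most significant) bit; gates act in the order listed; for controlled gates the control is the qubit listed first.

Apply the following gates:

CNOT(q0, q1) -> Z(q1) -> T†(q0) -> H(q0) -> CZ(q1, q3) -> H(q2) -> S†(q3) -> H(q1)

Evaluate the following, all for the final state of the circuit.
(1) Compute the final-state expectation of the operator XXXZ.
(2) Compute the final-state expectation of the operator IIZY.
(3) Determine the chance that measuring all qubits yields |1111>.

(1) The expectation value of XXXZ is 1.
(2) The expectation value of IIZY is 0.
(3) Outcome |1111> occurs with probability 0.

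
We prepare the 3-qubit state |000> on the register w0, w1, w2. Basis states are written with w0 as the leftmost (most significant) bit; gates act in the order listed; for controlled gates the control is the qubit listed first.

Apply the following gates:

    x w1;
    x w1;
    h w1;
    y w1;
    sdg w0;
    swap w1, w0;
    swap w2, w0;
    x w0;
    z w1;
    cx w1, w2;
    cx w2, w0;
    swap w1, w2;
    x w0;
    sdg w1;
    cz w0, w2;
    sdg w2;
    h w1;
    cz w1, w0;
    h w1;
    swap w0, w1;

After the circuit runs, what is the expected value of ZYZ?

The expectation value of ZYZ is 1.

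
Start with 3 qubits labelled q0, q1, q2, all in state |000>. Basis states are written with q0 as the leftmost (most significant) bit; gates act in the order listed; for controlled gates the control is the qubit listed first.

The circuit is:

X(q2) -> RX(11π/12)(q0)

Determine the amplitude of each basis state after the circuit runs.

The resulting statevector has amplitude -sqrt(6 - 3*sqrt(2))/4 + sqrt(sqrt(2) + 2)/4 on |001>, -I*sqrt(3*sqrt(2) + 6)/4 - I*sqrt(2 - sqrt(2))/4 on |101>, and 0 on every other basis state.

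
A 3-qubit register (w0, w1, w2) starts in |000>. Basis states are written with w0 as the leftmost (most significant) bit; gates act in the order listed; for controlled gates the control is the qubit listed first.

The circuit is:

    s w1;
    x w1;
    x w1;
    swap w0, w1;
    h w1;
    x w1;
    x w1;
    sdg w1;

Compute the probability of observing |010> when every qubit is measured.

Outcome |010> occurs with probability 1/2.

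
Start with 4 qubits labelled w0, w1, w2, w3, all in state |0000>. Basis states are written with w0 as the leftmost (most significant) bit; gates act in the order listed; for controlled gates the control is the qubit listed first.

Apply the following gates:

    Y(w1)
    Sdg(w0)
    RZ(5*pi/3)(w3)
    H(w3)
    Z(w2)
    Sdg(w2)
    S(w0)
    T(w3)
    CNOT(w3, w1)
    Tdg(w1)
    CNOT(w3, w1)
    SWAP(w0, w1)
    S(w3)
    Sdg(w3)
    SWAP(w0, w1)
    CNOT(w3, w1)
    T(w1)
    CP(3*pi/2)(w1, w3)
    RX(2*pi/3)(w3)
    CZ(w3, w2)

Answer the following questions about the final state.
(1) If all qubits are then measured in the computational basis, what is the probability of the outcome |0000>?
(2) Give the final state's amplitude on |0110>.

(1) A full measurement returns |0000> with probability 3/8. Key observation: the block from step 10 through step 17 cancels to the identity and can be dropped.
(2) |0110> carries amplitude 0 in the final state.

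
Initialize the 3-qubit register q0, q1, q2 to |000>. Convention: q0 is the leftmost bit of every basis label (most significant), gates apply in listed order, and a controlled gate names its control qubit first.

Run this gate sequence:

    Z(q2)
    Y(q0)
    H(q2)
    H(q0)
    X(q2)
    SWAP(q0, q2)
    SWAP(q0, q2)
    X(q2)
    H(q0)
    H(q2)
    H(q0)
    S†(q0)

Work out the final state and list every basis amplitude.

After the circuit, the state carries amplitude sqrt(2)*I/2 on |000>, -sqrt(2)/2 on |100>, and 0 on every other basis state. Key observation: the block from step 3 through step 10 cancels to the identity and can be dropped.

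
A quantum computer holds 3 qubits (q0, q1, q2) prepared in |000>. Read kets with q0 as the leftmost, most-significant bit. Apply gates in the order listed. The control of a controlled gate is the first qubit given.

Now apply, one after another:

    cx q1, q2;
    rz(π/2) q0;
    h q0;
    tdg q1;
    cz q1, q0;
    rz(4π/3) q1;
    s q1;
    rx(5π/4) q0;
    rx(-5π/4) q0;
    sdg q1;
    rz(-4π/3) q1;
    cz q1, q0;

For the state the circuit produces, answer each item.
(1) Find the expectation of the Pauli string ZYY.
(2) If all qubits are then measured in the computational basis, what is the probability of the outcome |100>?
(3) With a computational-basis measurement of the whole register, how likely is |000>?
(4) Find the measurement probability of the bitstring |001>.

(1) In the final state, ZYY has expectation 0. Key observation: the block from step 5 through step 12 cancels to the identity and can be dropped.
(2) A full measurement returns |100> with probability 1/2.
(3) Outcome |000> occurs with probability 1/2.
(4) The probability of measuring |001> is 0.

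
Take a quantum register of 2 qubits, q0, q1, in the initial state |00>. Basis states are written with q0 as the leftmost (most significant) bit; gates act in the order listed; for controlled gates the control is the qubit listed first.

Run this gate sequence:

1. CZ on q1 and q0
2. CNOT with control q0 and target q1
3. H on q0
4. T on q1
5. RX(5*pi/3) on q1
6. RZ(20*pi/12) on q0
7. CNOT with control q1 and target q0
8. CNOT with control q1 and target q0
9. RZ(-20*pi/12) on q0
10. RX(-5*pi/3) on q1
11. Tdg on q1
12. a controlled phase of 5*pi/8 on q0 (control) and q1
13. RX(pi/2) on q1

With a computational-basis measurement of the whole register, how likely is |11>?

The probability of measuring |11> is 1/4.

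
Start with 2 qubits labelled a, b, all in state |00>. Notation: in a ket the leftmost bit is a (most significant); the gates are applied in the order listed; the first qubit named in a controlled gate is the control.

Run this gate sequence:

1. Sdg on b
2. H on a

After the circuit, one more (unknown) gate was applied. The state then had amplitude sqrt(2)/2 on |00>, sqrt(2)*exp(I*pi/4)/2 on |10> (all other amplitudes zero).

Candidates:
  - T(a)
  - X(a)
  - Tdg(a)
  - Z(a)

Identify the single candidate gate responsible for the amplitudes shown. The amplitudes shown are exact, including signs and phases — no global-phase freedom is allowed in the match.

The unique candidate consistent with the amplitudes is T(a).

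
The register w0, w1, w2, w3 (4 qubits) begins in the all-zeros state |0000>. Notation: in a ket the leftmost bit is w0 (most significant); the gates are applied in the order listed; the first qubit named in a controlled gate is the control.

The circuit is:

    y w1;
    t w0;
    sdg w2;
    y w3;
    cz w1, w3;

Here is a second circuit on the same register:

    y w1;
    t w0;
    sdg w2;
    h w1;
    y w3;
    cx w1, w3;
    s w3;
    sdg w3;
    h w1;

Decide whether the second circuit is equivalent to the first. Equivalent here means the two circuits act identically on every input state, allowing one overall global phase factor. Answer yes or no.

No: there is an input state on which the two circuits produce genuinely different outputs (not merely differing by a phase).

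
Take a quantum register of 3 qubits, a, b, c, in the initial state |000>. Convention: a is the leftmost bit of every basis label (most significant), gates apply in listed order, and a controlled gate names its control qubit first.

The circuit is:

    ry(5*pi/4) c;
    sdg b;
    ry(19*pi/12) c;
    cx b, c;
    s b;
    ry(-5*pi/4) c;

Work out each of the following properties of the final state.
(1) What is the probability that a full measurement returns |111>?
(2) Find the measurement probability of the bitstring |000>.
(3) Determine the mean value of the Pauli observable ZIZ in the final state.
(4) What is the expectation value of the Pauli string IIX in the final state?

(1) Outcome |111> occurs with probability 0.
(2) A full measurement returns |000> with probability -sqrt(2)/8 + sqrt(6)/8 + 1/2.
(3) The expectation value of ZIZ is -sqrt(2)/4 + sqrt(6)/4.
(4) The observable IIX averages to -sqrt(6)/4 - sqrt(2)/4.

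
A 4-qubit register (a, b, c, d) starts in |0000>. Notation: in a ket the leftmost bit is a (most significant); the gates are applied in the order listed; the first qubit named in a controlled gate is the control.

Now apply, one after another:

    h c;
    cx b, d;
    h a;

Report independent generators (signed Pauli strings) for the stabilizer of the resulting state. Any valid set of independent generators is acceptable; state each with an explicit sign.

The stabilizer group can be generated by +XIII, +IIXI, +IZII, +IIIZ, among other valid generating sets.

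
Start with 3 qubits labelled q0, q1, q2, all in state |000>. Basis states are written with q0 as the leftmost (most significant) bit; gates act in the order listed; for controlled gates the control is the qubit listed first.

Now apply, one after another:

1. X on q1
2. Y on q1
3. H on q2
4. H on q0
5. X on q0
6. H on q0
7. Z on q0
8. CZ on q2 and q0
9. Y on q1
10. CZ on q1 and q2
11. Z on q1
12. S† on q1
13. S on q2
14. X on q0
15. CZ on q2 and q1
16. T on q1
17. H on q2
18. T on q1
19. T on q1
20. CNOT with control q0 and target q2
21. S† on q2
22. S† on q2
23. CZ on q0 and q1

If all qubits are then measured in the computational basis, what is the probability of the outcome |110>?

Outcome |110> occurs with probability 1/2. Key observation: steps 4-7 multiply out to the identity, so the circuit reduces to the remaining gates.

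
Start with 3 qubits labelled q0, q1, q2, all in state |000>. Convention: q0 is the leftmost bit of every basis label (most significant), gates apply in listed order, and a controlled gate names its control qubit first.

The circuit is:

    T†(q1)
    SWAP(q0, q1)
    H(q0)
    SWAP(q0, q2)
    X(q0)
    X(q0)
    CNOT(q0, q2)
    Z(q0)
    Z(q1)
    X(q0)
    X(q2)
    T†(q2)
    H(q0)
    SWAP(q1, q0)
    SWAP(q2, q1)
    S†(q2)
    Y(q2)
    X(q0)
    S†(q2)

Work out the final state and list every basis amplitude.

After the circuit, the state carries amplitude 0 on |000>, 0 on |001>, 0 on |010>, 0 on |011>, 1/2 on |100>, 1/2 on |101>, -exp(3*I*pi/4)/2 on |110>, -exp(3*I*pi/4)/2 on |111>. Key observation: steps 5-6 multiply out to the identity, so the circuit reduces to the remaining gates.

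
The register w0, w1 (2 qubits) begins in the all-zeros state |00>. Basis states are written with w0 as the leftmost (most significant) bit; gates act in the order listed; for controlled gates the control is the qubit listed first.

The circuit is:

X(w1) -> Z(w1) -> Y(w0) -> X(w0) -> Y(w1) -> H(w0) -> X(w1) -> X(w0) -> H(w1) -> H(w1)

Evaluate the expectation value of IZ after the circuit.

In the final state, IZ has expectation -1.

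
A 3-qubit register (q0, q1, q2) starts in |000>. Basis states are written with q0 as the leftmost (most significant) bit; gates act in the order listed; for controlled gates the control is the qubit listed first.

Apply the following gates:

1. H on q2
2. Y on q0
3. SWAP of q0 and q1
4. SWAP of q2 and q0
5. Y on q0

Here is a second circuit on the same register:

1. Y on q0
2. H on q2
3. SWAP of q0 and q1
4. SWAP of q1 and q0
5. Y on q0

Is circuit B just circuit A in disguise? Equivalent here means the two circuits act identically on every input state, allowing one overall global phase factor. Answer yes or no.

No, they are not equivalent — no single phase factor reconciles the two unitaries.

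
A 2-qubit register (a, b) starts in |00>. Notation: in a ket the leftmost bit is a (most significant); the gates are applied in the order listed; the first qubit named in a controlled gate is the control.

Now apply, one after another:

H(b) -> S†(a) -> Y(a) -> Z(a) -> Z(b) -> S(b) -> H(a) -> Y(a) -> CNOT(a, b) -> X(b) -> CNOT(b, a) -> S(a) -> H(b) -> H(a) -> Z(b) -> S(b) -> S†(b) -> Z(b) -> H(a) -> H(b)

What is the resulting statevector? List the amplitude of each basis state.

The resulting statevector has amplitude -I/2 on |00>, -I/2 on |01>, I/2 on |10>, I/2 on |11>. Key observation: gates 13-20 undo each other exactly, leaving only the rest of the circuit to track.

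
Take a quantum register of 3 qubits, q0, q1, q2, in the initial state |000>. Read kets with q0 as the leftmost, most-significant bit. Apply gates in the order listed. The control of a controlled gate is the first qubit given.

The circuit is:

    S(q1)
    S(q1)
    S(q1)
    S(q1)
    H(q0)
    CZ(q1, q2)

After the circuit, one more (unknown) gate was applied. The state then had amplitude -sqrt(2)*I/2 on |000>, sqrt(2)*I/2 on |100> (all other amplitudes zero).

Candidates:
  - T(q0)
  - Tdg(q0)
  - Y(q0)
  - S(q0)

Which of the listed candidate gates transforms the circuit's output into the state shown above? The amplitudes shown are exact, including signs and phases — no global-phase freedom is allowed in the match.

It was Y(q0) that produced the state shown. Key observation: the block from step 1 through step 4 cancels to the identity and can be dropped.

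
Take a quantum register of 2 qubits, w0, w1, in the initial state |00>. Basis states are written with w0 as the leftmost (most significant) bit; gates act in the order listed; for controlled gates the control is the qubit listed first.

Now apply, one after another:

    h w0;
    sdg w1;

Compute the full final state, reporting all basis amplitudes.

After the circuit, the state carries amplitude sqrt(2)/2 on |00>, 0 on |01>, sqrt(2)/2 on |10>, 0 on |11>.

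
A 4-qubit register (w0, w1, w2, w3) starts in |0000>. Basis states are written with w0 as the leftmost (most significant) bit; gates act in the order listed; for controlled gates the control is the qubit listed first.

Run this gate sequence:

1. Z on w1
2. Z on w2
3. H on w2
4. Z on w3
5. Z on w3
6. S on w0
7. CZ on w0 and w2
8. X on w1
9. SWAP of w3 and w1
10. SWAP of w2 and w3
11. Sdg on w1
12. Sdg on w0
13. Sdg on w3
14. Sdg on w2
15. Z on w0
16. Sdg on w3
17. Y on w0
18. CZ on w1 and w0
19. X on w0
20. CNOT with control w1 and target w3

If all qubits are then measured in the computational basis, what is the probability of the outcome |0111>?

The probability of measuring |0111> is 0.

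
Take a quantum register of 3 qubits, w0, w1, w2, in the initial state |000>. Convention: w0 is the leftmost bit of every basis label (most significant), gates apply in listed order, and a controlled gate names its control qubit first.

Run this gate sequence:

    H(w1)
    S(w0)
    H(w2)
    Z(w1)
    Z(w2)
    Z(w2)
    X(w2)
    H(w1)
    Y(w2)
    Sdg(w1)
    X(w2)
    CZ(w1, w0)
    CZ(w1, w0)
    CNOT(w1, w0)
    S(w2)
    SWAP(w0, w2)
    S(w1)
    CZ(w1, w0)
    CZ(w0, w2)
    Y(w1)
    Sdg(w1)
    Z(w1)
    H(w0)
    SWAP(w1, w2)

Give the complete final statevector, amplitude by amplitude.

The final amplitudes are 1/2 - I/2 on |010>, 1/2 + I/2 on |110>, and 0 on every other basis state.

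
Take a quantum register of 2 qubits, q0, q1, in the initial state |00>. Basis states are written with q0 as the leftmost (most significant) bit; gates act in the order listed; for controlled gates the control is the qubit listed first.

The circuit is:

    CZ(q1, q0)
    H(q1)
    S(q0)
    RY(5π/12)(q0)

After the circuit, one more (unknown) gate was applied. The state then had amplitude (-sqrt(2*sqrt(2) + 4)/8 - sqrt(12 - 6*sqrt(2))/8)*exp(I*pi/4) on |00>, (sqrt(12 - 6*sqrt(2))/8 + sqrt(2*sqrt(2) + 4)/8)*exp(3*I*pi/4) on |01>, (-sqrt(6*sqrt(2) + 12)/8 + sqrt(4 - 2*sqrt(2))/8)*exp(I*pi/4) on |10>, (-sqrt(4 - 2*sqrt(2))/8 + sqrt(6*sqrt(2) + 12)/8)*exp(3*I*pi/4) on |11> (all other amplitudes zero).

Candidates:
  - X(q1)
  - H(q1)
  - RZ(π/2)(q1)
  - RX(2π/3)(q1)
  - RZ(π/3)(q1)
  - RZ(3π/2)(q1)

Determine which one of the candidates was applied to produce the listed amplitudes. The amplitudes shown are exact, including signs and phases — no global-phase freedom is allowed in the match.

The unique candidate consistent with the amplitudes is RZ(3π/2)(q1).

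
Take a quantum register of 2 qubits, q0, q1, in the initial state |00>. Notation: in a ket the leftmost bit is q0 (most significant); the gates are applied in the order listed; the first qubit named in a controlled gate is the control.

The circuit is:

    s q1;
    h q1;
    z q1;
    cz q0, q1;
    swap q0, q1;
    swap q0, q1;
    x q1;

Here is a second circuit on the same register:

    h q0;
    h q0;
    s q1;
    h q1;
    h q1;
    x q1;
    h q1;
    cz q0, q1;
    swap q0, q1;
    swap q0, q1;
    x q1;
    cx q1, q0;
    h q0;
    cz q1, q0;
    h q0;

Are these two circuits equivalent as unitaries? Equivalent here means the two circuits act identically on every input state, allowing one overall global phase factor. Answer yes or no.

Yes — the two circuits implement the same unitary up to a global phase.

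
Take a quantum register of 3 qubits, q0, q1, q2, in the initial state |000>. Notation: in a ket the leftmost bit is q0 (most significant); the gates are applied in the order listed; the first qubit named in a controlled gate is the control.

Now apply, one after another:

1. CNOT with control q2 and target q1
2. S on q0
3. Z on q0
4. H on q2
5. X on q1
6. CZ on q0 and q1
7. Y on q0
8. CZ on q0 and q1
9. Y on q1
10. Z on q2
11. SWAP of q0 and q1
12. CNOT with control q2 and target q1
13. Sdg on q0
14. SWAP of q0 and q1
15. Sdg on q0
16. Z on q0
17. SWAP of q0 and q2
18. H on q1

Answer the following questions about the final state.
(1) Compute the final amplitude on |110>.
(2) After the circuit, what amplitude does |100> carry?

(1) The final state's coefficient on |110> equals 1/2.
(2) |100> carries amplitude 1/2 in the final state.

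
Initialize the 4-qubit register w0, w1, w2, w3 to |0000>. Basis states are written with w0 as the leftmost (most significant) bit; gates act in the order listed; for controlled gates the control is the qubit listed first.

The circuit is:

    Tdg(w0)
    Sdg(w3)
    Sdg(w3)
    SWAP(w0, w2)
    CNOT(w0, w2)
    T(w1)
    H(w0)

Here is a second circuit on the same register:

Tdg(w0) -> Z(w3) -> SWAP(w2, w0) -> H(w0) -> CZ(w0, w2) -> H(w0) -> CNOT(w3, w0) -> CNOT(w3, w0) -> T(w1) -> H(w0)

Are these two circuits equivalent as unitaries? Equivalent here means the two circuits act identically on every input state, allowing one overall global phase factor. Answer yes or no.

No — the two circuits implement different unitaries, even allowing a global phase.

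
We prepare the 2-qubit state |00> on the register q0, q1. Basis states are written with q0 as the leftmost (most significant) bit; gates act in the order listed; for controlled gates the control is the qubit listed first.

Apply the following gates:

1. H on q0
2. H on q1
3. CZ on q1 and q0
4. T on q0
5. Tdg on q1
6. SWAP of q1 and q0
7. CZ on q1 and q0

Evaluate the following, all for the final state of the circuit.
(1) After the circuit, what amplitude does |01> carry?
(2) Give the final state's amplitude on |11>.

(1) |01> carries amplitude exp(I*pi/4)/2 in the final state.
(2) |11> carries amplitude 1/2 in the final state.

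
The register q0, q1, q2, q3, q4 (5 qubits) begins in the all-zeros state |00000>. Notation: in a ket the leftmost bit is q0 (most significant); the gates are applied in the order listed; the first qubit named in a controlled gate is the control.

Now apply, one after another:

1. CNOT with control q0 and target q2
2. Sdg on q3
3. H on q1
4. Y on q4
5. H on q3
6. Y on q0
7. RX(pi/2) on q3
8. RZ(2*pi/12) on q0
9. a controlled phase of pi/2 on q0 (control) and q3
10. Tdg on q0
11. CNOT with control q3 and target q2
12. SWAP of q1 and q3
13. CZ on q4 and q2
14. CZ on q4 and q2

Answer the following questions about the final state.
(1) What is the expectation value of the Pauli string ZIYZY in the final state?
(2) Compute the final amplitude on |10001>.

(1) The observable ZIYZY averages to 0. Key observation: steps 13-14 multiply out to the identity, so the circuit reduces to the remaining gates.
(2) The final state's coefficient on |10001> equals sqrt(2)*(1 - I)*exp(5*I*pi/6)/4.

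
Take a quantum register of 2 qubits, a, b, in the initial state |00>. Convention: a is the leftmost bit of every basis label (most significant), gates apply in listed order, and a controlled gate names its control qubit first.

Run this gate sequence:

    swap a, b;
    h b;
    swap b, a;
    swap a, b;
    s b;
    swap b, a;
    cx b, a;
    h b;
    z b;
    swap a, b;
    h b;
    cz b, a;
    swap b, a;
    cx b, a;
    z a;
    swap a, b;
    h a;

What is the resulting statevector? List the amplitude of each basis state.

The resulting statevector has amplitude 1/2 on |00>, I/2 on |01>, I/2 on |10>, -1/2 on |11>.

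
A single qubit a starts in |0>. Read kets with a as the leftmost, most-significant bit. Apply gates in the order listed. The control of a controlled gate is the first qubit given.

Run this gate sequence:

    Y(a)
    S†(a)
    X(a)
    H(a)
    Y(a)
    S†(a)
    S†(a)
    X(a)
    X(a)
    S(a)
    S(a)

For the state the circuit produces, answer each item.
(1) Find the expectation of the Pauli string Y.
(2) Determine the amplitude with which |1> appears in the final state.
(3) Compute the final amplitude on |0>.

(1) The observable Y averages to 0. Key observation: the block from step 6 through step 11 cancels to the identity and can be dropped.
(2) The amplitude on |1> is sqrt(2)*I/2.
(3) |0> carries amplitude -sqrt(2)*I/2 in the final state.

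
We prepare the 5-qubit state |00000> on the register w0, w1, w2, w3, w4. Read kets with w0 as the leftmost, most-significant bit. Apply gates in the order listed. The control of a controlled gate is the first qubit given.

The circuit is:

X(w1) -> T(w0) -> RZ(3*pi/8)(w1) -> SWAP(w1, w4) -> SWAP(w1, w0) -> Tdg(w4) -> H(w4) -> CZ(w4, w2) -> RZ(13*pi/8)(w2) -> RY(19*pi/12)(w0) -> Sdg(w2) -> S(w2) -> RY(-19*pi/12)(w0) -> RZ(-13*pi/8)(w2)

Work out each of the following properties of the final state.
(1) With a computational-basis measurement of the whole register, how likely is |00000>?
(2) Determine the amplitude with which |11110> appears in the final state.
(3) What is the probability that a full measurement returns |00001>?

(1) A full measurement returns |00000> with probability 1/2. Key observation: the block from step 9 through step 14 cancels to the identity and can be dropped.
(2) |11110> carries amplitude 0 in the final state.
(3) Outcome |00001> occurs with probability 1/2.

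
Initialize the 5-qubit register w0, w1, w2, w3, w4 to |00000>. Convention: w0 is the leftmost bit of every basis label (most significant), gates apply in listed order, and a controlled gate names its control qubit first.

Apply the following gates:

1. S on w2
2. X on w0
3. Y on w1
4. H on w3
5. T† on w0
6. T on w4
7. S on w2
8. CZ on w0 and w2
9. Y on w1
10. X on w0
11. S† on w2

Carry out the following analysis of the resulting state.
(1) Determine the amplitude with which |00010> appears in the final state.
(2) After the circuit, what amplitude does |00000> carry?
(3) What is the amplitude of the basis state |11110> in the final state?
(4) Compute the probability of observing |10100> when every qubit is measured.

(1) The amplitude on |00010> is -sqrt(2)*exp(3*I*pi/4)/2.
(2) The final state's coefficient on |00000> equals -sqrt(2)*exp(3*I*pi/4)/2.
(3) |11110> carries amplitude 0 in the final state.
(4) Outcome |10100> occurs with probability 0.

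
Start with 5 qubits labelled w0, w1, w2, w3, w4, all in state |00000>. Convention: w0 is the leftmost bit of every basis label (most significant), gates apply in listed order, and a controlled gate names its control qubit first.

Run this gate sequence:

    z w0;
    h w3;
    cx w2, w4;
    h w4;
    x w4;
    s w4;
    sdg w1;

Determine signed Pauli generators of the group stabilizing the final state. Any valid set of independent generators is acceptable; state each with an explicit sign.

The final state is stabilized by the group generated by +IIIXI, +IIIIY, +ZIIII, +IZIII, +IIZII; other independent generating sets are equally valid.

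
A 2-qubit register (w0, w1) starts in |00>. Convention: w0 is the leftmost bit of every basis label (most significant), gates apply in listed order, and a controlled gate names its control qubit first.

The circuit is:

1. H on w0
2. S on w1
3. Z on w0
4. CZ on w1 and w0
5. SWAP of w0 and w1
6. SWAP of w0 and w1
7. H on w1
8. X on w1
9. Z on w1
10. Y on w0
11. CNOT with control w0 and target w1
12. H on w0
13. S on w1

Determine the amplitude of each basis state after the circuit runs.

After the circuit, the state carries amplitude 0 on |00>, 0 on |01>, sqrt(2)*I/2 on |10>, sqrt(2)/2 on |11>. Key observation: gates 5-6 undo each other exactly, leaving only the rest of the circuit to track.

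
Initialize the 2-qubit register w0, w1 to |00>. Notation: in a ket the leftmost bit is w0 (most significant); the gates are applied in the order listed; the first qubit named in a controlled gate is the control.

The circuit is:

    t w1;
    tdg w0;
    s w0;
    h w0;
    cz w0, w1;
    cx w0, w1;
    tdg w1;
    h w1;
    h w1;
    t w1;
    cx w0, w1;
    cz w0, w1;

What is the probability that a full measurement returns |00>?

Outcome |00> occurs with probability 1/2. Key observation: gates 5-12 undo each other exactly, leaving only the rest of the circuit to track.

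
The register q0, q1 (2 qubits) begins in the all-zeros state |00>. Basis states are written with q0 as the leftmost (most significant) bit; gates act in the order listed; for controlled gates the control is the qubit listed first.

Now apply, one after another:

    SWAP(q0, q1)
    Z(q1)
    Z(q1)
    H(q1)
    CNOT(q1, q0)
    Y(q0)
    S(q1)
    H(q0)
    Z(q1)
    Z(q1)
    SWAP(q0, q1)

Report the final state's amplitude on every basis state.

After the circuit, the state carries amplitude I/2 on |00>, -I/2 on |01>, 1/2 on |10>, 1/2 on |11>.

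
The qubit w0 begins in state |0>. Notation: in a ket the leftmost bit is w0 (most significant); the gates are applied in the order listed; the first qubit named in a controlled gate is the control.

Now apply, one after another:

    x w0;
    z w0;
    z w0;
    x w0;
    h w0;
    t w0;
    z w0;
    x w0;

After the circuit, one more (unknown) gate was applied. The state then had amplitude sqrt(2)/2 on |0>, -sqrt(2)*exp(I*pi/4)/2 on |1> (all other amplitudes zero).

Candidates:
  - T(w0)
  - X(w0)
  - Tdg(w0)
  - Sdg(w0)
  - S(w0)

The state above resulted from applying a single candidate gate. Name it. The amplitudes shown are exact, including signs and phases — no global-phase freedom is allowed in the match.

The unique candidate consistent with the amplitudes is X(w0).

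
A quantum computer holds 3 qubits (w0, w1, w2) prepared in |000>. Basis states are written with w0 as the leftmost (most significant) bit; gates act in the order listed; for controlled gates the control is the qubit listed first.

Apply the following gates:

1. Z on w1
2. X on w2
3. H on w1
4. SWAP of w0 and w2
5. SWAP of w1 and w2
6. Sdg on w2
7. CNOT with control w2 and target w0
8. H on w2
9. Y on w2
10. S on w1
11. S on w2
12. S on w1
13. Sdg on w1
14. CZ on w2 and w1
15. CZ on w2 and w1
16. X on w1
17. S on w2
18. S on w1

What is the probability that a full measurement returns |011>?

Outcome |011> occurs with probability 1/4. Key observation: gates 14-15 undo each other exactly, leaving only the rest of the circuit to track.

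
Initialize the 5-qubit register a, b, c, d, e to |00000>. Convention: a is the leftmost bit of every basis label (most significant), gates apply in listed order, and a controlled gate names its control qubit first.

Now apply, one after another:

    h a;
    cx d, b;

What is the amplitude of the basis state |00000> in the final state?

The final state's coefficient on |00000> equals sqrt(2)/2.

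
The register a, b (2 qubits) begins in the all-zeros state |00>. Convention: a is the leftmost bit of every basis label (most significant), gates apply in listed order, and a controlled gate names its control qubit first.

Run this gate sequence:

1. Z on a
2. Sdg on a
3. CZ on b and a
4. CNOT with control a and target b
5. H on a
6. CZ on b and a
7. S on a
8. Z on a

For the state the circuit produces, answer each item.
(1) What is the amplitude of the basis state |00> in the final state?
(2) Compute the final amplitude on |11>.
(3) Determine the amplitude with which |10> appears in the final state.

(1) The final state's coefficient on |00> equals sqrt(2)/2.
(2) The amplitude on |11> is 0.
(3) The amplitude on |10> is -sqrt(2)*I/2.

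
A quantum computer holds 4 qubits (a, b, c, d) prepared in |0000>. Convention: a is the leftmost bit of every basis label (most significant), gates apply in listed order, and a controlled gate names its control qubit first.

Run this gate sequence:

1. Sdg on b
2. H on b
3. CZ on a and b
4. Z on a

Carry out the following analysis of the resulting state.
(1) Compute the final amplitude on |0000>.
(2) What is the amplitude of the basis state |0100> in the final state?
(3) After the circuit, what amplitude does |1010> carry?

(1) |0000> carries amplitude sqrt(2)/2 in the final state.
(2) The amplitude on |0100> is sqrt(2)/2.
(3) |1010> carries amplitude 0 in the final state.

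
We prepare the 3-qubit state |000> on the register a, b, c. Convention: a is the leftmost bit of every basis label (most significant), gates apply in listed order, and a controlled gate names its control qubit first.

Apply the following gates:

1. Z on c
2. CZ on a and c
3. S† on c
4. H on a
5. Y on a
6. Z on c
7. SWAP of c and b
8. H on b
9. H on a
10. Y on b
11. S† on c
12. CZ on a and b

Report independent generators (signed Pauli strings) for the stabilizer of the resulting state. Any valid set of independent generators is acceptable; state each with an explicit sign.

One valid set of independent stabilizer generators is +IXI, -ZII, +IIZ (any independent generating set of the same group is equally correct).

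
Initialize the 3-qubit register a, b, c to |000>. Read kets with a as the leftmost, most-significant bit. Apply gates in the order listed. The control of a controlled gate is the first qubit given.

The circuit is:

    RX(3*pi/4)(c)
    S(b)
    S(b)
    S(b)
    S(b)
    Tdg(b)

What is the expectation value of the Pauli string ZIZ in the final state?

In the final state, ZIZ has expectation -sqrt(2)/2. Key observation: the block from step 2 through step 5 cancels to the identity and can be dropped.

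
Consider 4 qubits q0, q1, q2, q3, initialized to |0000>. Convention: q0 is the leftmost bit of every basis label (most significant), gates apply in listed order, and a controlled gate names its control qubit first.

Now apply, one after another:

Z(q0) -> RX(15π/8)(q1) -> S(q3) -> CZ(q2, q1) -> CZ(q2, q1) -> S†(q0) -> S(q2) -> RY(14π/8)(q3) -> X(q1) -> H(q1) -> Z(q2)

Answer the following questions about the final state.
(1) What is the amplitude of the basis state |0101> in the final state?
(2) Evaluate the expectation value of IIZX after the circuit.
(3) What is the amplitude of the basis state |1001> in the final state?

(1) The amplitude on |0101> is -sqrt(4 - 2*sqrt(2))*exp(15*I*pi/16)/4. Key observation: the block from step 4 through step 5 cancels to the identity and can be dropped.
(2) In the final state, IIZX has expectation -2*sqrt(1/2 - sqrt(2)/4)*sqrt(sqrt(2)/4 + 1/2)*cos(pi/16)**2 - 2*sqrt(1/2 - sqrt(2)/4)*sqrt(sqrt(2)/4 + 1/2)*sin(pi/16)**2.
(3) |1001> carries amplitude 0 in the final state.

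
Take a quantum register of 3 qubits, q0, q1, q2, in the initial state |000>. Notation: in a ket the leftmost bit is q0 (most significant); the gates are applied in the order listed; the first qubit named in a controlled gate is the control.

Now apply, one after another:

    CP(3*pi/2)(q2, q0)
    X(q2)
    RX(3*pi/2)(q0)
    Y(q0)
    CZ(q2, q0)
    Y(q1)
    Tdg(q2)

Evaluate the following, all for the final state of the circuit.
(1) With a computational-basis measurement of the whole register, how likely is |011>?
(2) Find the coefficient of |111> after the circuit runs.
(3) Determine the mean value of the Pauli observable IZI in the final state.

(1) The probability of measuring |011> is 1/2.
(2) The amplitude on |111> is sqrt(2)*exp(3*I*pi/4)/2.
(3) The expectation value of IZI is -1.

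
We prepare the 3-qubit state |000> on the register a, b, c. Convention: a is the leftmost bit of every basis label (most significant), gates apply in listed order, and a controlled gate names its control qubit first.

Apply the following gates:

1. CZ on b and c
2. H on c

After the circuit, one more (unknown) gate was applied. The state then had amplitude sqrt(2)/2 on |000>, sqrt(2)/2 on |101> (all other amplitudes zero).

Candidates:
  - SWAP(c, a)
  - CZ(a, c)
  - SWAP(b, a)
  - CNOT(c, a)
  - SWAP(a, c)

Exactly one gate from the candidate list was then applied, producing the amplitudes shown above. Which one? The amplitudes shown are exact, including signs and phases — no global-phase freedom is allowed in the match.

It was CNOT(c, a) that produced the state shown.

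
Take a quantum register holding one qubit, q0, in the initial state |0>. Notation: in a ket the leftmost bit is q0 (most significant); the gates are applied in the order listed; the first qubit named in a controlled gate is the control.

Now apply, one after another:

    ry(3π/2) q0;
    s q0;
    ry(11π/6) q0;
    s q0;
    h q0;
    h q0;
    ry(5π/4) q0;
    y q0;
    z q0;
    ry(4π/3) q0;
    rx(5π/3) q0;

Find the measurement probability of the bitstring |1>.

Outcome |1> occurs with probability -sqrt(2)/16 + sqrt(6)/16 + 1/2.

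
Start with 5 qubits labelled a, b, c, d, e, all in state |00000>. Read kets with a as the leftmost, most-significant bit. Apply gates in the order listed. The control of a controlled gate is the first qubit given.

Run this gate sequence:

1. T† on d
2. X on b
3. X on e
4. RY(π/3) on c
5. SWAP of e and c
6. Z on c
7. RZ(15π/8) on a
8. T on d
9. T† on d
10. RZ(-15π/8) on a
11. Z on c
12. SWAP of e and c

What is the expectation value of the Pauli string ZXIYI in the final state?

The observable ZXIYI averages to 0. Key observation: the block from step 5 through step 12 cancels to the identity and can be dropped.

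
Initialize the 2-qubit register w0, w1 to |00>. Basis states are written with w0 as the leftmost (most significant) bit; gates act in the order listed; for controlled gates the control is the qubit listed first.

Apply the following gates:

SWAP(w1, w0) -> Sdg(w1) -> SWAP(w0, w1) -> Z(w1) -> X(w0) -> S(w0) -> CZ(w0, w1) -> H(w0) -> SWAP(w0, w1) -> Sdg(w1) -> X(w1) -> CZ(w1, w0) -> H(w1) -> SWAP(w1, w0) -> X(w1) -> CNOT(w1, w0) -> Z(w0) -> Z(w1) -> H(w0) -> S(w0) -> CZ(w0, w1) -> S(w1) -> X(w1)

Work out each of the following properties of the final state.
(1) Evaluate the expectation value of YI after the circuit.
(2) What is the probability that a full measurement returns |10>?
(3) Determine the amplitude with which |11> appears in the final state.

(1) The expectation value of YI is 0.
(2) The probability of measuring |10> is 1/2.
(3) The final state's coefficient on |11> equals 0.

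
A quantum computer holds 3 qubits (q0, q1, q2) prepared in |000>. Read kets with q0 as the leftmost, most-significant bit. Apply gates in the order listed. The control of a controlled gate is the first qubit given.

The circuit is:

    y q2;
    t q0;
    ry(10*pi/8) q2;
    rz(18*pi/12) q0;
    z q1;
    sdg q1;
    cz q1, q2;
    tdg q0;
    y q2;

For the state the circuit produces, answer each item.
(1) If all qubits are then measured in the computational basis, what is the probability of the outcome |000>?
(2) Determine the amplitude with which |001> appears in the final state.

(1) A full measurement returns |000> with probability 1/2 - sqrt(2)/4.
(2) |001> carries amplitude -sqrt(sqrt(2) + 2)*exp(I*pi/4)/2 in the final state.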